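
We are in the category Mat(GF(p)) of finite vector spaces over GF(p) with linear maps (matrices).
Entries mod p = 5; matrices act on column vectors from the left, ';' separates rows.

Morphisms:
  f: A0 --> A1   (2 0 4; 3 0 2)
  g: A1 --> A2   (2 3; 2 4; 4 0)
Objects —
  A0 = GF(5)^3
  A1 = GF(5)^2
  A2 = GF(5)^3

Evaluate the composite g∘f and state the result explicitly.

  e0=[1,0,0] f-->[2,3] g-->[3,1,3]
  e1=[0,1,0] f-->[0,0] g-->[0,0,0]
  e2=[0,0,1] f-->[4,2] g-->[4,1,1]
⟦path⟧: (3 0 4; 1 0 1; 3 0 1)

Answer: (3 0 4; 1 0 1; 3 0 1)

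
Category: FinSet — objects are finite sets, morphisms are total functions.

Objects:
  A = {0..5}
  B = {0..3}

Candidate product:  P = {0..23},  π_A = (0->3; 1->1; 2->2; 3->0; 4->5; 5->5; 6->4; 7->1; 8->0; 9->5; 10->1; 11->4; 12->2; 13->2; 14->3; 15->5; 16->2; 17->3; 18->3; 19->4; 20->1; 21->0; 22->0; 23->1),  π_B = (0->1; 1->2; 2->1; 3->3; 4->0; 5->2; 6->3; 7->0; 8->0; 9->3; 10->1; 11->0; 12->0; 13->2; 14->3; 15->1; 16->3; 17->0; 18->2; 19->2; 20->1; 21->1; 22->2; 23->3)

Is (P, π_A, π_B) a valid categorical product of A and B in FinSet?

Answer: NOT A VALID PRODUCT — duplicate pair at indices 10,20

Work:
|A|·|B| = 6·4 = 24;  |P| = 24
Check the pairing map k ↦ (π_A(k), π_B(k)):
  0 -> (3,1)
  1 -> (1,2)
  2 -> (2,1)
  3 -> (0,3)
  4 -> (5,0)
  5 -> (5,2)
  6 -> (4,3)
  7 -> (1,0)
  8 -> (0,0)
  9 -> (5,3)
  10 -> (1,1)
  11 -> (4,0)
  12 -> (2,0)
  13 -> (2,2)
  14 -> (3,3)
  15 -> (5,1)
  16 -> (2,3)
  17 -> (3,0)
  18 -> (3,2)
  19 -> (4,2)
  20 -> (1,1)  ✗ repeats pair of k=10
  21 -> (0,1)
  22 -> (0,2)
  23 -> (1,3)
distinct pairs in image: 23 / 24 needed
  → (1,1) hit at k=10 and k=20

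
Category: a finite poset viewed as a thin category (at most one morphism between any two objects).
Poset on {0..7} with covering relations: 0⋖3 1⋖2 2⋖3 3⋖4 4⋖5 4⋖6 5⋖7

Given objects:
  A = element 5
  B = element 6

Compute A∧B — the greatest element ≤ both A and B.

Answer: A∧B = 4

Work:
Common predecessors of 5,6: {0,1,2,3,4}
  0 ⊑ 4
  1 ⊑ 4
  2 ⊑ 4
  3 ⊑ 4
  4 ⊑ 4
glb = 4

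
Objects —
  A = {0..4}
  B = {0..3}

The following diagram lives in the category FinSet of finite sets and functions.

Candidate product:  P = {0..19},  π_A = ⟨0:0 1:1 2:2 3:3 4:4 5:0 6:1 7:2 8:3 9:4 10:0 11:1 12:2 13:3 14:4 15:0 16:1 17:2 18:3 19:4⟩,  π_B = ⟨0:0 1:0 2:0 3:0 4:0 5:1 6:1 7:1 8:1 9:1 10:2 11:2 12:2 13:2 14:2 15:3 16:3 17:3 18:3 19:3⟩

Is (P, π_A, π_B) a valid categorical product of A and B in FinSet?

|A|·|B| = 5·4 = 20;  |P| = 20
Check the pairing map k ↦ (π_A(k), π_B(k)):
  0 : (0,0)
  1 : (1,0)
  2 : (2,0)
  3 : (3,0)
  4 : (4,0)
  5 : (0,1)
  6 : (1,1)
  7 : (2,1)
  8 : (3,1)
  9 : (4,1)
  10 : (0,2)
  11 : (1,2)
  12 : (2,2)
  13 : (3,2)
  14 : (4,2)
  15 : (0,3)
  16 : (1,3)
  17 : (2,3)
  18 : (3,3)
  19 : (4,3)
distinct pairs in image: 20 / 20 needed
  → bijection onto A×B; projections well-typed.

Answer: VALID PRODUCT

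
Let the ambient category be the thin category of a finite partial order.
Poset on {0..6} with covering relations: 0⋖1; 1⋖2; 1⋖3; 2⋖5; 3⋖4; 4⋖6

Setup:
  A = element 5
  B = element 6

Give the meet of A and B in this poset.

Answer: A∧B = 1

Trace:
Lower bounds of A=5 and B=6: {0,1}
  0 ⊑ 1
  1 ⊑ 1
glb = 1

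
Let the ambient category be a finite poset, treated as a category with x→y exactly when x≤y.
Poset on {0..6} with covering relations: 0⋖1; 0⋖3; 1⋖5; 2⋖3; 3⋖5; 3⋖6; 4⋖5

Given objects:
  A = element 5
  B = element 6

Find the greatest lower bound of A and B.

Lower bounds of A=5 and B=6: {0,2,3}
  0 ⊑ 3
  2 ⊑ 3
  3 ⊑ 3
glb = 3

Answer: A∧B = 3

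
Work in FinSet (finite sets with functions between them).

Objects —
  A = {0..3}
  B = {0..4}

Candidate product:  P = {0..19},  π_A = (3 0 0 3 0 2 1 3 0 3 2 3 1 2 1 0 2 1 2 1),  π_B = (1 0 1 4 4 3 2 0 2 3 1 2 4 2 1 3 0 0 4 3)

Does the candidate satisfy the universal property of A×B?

|A|·|B| = 4·5 = 20;  |P| = 20
Check the pairing map k ↦ (π_A(k), π_B(k)):
  0 ↦ (3,1)
  1 ↦ (0,0)
  2 ↦ (0,1)
  3 ↦ (3,4)
  4 ↦ (0,4)
  5 ↦ (2,3)
  6 ↦ (1,2)
  7 ↦ (3,0)
  8 ↦ (0,2)
  9 ↦ (3,3)
  10 ↦ (2,1)
  11 ↦ (3,2)
  12 ↦ (1,4)
  13 ↦ (2,2)
  14 ↦ (1,1)
  15 ↦ (0,3)
  16 ↦ (2,0)
  17 ↦ (1,0)
  18 ↦ (2,4)
  19 ↦ (1,3)
distinct pairs in image: 20 / 20 needed
  → bijection onto A×B; projections well-typed.

Answer: VALID PRODUCT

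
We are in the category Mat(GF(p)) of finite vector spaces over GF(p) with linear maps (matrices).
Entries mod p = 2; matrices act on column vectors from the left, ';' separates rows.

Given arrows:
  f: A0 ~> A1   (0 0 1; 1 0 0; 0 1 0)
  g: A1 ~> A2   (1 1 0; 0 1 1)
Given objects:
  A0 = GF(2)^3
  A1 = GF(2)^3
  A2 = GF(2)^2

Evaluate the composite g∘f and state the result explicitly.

  e0=(1,0,0) f~>(0,1,0) g~>(1,1)
  e1=(0,1,0) f~>(0,0,1) g~>(0,1)
  e2=(0,0,1) f~>(1,0,0) g~>(1,0)
result: (1 0 1; 1 1 0)

Answer: (1 0 1; 1 1 0)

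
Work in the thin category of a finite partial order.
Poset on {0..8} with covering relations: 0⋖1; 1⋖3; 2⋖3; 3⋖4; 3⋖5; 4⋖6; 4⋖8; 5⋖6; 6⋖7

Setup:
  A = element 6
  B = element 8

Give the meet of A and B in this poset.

Answer: A∧B = 4

Work:
Lower bounds of A=6 and B=8: {0,1,2,3,4}
  0 ⊑ 4
  1 ⊑ 4
  2 ⊑ 4
  3 ⊑ 4
  4 ⊑ 4
glb = 4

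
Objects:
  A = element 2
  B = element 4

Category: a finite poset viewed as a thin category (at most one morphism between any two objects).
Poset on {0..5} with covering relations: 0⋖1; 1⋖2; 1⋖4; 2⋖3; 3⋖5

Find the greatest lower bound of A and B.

Answer: A∧B = 1

Trace:
Lower bounds of A=2 and B=4: {0,1}
  0 ⊑ 1
  1 ⊑ 1
glb = 1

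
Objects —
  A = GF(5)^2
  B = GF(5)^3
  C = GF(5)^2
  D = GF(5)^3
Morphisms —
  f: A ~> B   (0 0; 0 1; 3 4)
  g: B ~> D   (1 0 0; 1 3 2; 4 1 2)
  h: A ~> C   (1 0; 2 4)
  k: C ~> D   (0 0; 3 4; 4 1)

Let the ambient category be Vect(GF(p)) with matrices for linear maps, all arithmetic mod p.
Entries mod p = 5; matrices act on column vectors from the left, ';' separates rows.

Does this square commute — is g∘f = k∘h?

Answer: COMMUTES

Derivation:
Along f;g (path 1):
  e0=⟨1,0⟩ f~>⟨0,0,3⟩ g~>⟨0,1,1⟩
  e1=⟨0,1⟩ f~>⟨0,1,4⟩ g~>⟨0,1,4⟩
  composite₁ = (0 0; 1 1; 1 4)
Along h;k (path 2):
  e0=⟨1,0⟩ h~>⟨1,2⟩ k~>⟨0,1,1⟩
  e1=⟨0,1⟩ h~>⟨0,4⟩ k~>⟨0,1,4⟩
  composite₂ = (0 0; 1 1; 1 4)
Equal? equal; square commutes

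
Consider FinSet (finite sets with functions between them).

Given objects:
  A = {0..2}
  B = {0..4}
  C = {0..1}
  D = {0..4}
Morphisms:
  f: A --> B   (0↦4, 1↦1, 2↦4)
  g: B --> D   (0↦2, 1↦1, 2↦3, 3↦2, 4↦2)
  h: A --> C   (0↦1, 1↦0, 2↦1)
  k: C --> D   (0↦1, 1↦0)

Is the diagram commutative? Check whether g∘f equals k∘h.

Answer: DOES NOT COMMUTE

Work:
Along f;g (path 1):
  0 f-->4 g-->2
  1 f-->1 g-->1
  2 f-->4 g-->2
  ⟦path⟧₁ = (0↦2, 1↦1, 2↦2)
Along h;k (path 2):
  0 h-->1 k-->0
  1 h-->0 k-->1
  2 h-->1 k-->0
  ⟦path⟧₂ = (0↦0, 1↦1, 2↦0)
Equal? NO — does not commute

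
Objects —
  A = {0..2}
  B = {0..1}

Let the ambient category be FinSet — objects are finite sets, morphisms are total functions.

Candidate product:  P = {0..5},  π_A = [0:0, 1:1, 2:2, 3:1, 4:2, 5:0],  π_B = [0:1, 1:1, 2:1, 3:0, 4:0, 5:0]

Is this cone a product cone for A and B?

|A|·|B| = 3·2 = 6;  |P| = 6
Check the pairing map k ↦ (π_A(k), π_B(k)):
  0 : (0,1)
  1 : (1,1)
  2 : (2,1)
  3 : (1,0)
  4 : (2,0)
  5 : (0,0)
distinct pairs in image: 6 / 6 needed
  → bijection onto A×B; projections well-typed.

Answer: VALID PRODUCT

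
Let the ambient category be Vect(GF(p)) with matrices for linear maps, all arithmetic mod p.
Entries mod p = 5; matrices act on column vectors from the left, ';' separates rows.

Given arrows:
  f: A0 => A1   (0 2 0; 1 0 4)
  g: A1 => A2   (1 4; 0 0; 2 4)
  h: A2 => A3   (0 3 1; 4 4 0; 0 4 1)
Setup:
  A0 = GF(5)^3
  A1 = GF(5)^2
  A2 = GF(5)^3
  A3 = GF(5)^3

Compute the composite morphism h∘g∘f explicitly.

Answer: (4 4 1; 1 3 4; 4 4 1)

Derivation:
  e0=⟨1,0,0⟩ f=>⟨0,1⟩ g=>⟨4,0,4⟩ h=>⟨4,1,4⟩
  e1=⟨0,1,0⟩ f=>⟨2,0⟩ g=>⟨2,0,4⟩ h=>⟨4,3,4⟩
  e2=⟨0,0,1⟩ f=>⟨0,4⟩ g=>⟨1,0,1⟩ h=>⟨1,4,1⟩
composite: (4 4 1; 1 3 4; 4 4 1)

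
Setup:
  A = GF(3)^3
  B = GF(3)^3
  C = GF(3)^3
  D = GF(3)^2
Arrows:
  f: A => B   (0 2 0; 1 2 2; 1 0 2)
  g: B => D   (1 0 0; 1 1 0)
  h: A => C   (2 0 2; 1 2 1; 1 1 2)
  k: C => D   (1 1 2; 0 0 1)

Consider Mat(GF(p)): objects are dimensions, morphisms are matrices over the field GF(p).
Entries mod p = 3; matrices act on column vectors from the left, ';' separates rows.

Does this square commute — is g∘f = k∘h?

Path 1 = f;g:
  e0=(1,0,0) f=>(0,1,1) g=>(0,1)
  e1=(0,1,0) f=>(2,2,0) g=>(2,1)
  e2=(0,0,1) f=>(0,2,2) g=>(0,2)
  composite₁ = (0 2 0; 1 1 2)
Path 2 = h;k:
  e0=(1,0,0) h=>(2,1,1) k=>(2,1)
  e1=(0,1,0) h=>(0,2,1) k=>(1,1)
  e2=(0,0,1) h=>(2,1,2) k=>(1,2)
  composite₂ = (2 1 1; 1 1 2)
Equal? distinct morphisms ✗

Answer: DOES NOT COMMUTE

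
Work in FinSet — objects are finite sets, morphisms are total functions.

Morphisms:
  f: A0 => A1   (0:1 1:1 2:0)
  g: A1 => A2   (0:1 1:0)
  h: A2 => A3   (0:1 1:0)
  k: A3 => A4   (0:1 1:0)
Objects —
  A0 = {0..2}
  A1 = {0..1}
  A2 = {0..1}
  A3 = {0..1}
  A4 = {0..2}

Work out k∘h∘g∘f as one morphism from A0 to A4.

Answer: (0:0 1:0 2:1)

Trace:
  0 f=>1 g=>0 h=>1 k=>0
  1 f=>1 g=>0 h=>1 k=>0
  2 f=>0 g=>1 h=>0 k=>1
result: (0:0 1:0 2:1)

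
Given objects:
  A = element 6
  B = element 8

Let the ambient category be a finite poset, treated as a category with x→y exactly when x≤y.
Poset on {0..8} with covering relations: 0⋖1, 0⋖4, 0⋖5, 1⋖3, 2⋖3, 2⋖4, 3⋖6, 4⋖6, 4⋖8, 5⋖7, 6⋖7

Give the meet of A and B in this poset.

Answer: A∧B = 4

Trace:
{x : x⊑A ∧ x⊑B} = {0,2,4}  (A=6, B=8)
  0 ⊑ 4
  2 ⊑ 4
  4 ⊑ 4
glb = 4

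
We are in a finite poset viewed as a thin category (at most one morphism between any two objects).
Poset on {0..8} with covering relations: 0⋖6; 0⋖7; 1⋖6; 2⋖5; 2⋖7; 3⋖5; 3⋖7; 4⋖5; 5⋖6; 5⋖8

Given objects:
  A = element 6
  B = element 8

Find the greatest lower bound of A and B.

{x : x<=A ∧ x<=B} = {2,3,4,5}  (A=6, B=8)
  2 <= 5
  3 <= 5
  4 <= 5
  5 <= 5
glb = 5

Answer: A∧B = 5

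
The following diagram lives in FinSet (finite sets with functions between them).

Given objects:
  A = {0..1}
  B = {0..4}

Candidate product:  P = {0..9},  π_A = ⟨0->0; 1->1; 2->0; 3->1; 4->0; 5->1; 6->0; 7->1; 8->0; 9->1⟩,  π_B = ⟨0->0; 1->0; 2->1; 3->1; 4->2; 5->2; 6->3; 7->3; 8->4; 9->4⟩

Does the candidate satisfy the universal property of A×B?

|A|·|B| = 2·5 = 10;  |P| = 10
Check the pairing map k ↦ (π_A(k), π_B(k)):
  0 -> (0,0)
  1 -> (1,0)
  2 -> (0,1)
  3 -> (1,1)
  4 -> (0,2)
  5 -> (1,2)
  6 -> (0,3)
  7 -> (1,3)
  8 -> (0,4)
  9 -> (1,4)
distinct pairs in image: 10 / 10 needed
  → bijection onto A×B; projections well-typed.

Answer: VALID PRODUCT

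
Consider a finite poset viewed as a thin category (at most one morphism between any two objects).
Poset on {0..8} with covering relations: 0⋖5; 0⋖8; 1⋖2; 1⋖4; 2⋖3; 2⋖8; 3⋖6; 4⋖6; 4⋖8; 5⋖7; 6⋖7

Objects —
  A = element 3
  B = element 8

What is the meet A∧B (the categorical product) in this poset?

Lower bounds of A=3 and B=8: {1,2}
  1 <= 2
  2 <= 2
glb = 2

Answer: A∧B = 2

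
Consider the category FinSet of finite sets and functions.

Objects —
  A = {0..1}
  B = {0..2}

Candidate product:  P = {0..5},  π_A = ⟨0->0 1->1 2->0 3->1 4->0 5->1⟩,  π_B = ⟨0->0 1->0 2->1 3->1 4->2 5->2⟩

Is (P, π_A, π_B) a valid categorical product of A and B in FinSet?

|A|·|B| = 2·3 = 6;  |P| = 6
Check the pairing map k ↦ (π_A(k), π_B(k)):
  0 -> (0,0)
  1 -> (1,0)
  2 -> (0,1)
  3 -> (1,1)
  4 -> (0,2)
  5 -> (1,2)
distinct pairs in image: 6 / 6 needed
  → bijection onto A×B; projections well-typed.

Answer: VALID PRODUCT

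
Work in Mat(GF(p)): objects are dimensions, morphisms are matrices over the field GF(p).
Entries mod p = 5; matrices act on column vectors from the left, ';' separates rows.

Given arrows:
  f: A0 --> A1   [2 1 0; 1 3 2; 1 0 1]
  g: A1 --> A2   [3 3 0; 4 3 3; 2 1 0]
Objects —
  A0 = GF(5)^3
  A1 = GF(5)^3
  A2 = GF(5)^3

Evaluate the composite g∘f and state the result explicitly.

  e0=[1,0,0] f-->[2,1,1] g-->[4,4,0]
  e1=[0,1,0] f-->[1,3,0] g-->[2,3,0]
  e2=[0,0,1] f-->[0,2,1] g-->[1,4,2]
result: [4 2 1; 4 3 4; 0 0 2]

Answer: [4 2 1; 4 3 4; 0 0 2]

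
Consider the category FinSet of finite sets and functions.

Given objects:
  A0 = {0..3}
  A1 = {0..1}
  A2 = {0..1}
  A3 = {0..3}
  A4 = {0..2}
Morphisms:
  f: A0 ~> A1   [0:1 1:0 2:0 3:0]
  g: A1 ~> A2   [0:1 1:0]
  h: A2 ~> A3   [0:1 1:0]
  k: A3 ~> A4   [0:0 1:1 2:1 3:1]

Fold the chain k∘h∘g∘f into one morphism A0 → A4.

Answer: [0:1 1:0 2:0 3:0]

Derivation:
  0 f~>1 g~>0 h~>1 k~>1
  1 f~>0 g~>1 h~>0 k~>0
  2 f~>0 g~>1 h~>0 k~>0
  3 f~>0 g~>1 h~>0 k~>0
composite: [0:1 1:0 2:0 3:0]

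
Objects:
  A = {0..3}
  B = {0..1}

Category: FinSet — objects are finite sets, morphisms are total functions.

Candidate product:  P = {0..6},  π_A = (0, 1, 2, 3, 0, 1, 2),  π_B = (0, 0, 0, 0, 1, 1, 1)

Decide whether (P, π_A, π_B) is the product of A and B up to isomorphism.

|A|·|B| = 4·2 = 8;  |P| = 7
  → cardinalities differ; no bijection possible.

Answer: NOT A VALID PRODUCT — |P|=7 ≠ |A|·|B|=8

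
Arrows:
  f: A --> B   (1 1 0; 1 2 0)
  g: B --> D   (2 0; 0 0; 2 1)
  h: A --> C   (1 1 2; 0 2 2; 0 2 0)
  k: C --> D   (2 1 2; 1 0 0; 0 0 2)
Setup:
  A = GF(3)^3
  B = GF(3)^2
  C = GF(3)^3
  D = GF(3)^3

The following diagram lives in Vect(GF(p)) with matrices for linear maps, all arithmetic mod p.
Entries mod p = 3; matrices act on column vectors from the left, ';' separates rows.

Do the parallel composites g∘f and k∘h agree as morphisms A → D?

Path 1 = f;g:
  e0=⟨1,0,0⟩ f-->⟨1,1⟩ g-->⟨2,0,0⟩
  e1=⟨0,1,0⟩ f-->⟨1,2⟩ g-->⟨2,0,1⟩
  e2=⟨0,0,1⟩ f-->⟨0,0⟩ g-->⟨0,0,0⟩
  composite₁ = (2 2 0; 0 0 0; 0 1 0)
Path 2 = h;k:
  e0=⟨1,0,0⟩ h-->⟨1,0,0⟩ k-->⟨2,1,0⟩
  e1=⟨0,1,0⟩ h-->⟨1,2,2⟩ k-->⟨2,1,1⟩
  e2=⟨0,0,1⟩ h-->⟨2,2,0⟩ k-->⟨0,2,0⟩
  composite₂ = (2 2 0; 1 1 2; 0 1 0)
Equal? NO — does not commute

Answer: DOES NOT COMMUTE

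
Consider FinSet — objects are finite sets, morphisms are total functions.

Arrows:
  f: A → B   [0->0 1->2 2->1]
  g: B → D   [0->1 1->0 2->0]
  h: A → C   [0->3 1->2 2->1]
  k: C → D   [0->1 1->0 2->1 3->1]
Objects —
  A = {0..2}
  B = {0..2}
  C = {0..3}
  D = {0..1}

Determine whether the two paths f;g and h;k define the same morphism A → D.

Path 1 = f;g:
  0 f→0 g→1
  1 f→2 g→0
  2 f→1 g→0
  result₁ = [0->1 1->0 2->0]
Path 2 = h;k:
  0 h→3 k→1
  1 h→2 k→1
  2 h→1 k→0
  result₂ = [0->1 1->1 2->0]
Equal? NO — does not commute

Answer: DOES NOT COMMUTE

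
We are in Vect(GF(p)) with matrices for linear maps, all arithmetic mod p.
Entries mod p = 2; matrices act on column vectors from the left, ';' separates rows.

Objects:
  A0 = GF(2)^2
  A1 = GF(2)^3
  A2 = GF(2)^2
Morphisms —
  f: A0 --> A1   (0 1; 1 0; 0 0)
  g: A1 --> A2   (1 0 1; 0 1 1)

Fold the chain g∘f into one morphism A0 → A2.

  e0=⟨1,0⟩ f-->⟨0,1,0⟩ g-->⟨0,1⟩
  e1=⟨0,1⟩ f-->⟨1,0,0⟩ g-->⟨1,0⟩
composite: (0 1; 1 0)

Answer: (0 1; 1 0)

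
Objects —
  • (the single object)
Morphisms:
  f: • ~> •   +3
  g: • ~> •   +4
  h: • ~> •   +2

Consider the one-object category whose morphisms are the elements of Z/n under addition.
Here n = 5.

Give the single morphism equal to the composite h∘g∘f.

Answer: +4

Trace:
  0 +3≡3 +4≡2 +2≡4  (mod 5)
result: +4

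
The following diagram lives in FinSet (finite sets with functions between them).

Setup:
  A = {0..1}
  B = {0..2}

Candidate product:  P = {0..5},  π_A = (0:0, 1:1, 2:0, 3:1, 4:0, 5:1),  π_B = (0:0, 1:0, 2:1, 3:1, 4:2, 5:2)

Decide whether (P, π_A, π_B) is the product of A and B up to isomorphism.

|A|·|B| = 2·3 = 6;  |P| = 6
Check the pairing map k ↦ (π_A(k), π_B(k)):
  0 : (0,0)
  1 : (1,0)
  2 : (0,1)
  3 : (1,1)
  4 : (0,2)
  5 : (1,2)
distinct pairs in image: 6 / 6 needed
  → bijection onto A×B; projections well-typed.

Answer: VALID PRODUCT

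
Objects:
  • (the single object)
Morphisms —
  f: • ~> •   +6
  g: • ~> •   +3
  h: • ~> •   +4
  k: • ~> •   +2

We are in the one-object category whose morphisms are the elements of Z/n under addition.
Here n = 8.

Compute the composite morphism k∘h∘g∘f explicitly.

  0 +6≡6 +3≡1 +4≡5 +2≡7  (mod 8)
⟦path⟧: +7

Answer: +7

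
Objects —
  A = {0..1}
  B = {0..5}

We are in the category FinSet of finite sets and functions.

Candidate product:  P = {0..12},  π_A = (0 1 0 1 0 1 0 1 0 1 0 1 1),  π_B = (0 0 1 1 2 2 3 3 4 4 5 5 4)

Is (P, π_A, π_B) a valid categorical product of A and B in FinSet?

|A|·|B| = 2·6 = 12;  |P| = 13
  → cardinalities differ; no bijection possible.

Answer: NOT A VALID PRODUCT — |P|=13 ≠ |A|·|B|=12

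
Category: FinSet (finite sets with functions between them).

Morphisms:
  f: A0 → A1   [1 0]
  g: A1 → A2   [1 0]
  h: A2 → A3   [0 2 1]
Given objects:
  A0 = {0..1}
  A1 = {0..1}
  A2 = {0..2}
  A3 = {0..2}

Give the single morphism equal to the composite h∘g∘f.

Answer: [0 2]

Derivation:
  0 f→1 g→0 h→0
  1 f→0 g→1 h→2
result: [0 2]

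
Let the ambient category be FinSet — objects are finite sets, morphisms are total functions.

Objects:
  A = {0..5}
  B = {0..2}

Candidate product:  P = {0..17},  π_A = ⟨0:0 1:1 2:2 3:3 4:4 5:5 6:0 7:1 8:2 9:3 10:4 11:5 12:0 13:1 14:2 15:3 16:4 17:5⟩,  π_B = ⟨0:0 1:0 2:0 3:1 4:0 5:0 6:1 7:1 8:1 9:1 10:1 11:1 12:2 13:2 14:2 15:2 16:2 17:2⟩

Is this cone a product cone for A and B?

Answer: NOT A VALID PRODUCT — duplicate pair at indices 9,3

Trace:
|A|·|B| = 6·3 = 18;  |P| = 18
Check the pairing map k ↦ (π_A(k), π_B(k)):
  0 : (0,0)
  1 : (1,0)
  2 : (2,0)
  3 : (3,1)
  4 : (4,0)
  5 : (5,0)
  6 : (0,1)
  7 : (1,1)
  8 : (2,1)
  9 : (3,1)  ✗ repeats pair of k=3
  10 : (4,1)
  11 : (5,1)
  12 : (0,2)
  13 : (1,2)
  14 : (2,2)
  15 : (3,2)
  16 : (4,2)
  17 : (5,2)
distinct pairs in image: 17 / 18 needed
  → (3,1) hit at k=3 and k=9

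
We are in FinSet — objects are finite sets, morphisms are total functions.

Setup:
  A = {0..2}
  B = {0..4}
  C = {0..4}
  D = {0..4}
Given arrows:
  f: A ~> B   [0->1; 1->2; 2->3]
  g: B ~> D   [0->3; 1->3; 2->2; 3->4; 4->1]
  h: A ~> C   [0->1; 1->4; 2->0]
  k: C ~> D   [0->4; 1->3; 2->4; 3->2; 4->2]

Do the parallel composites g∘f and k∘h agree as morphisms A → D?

Along f;g (path 1):
  0 f~>1 g~>3
  1 f~>2 g~>2
  2 f~>3 g~>4
  result₁ = [0->3; 1->2; 2->4]
Along h;k (path 2):
  0 h~>1 k~>3
  1 h~>4 k~>2
  2 h~>0 k~>4
  result₂ = [0->3; 1->2; 2->4]
Equal? same morphism ✓

Answer: COMMUTES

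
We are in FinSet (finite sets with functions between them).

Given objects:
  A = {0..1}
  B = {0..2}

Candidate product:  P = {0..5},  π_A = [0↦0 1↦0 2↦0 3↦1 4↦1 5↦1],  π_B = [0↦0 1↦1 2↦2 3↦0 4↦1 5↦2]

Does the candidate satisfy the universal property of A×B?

|A|·|B| = 2·3 = 6;  |P| = 6
Check the pairing map k ↦ (π_A(k), π_B(k)):
  0 ↦ (0,0)
  1 ↦ (0,1)
  2 ↦ (0,2)
  3 ↦ (1,0)
  4 ↦ (1,1)
  5 ↦ (1,2)
distinct pairs in image: 6 / 6 needed
  → bijection onto A×B; projections well-typed.

Answer: VALID PRODUCT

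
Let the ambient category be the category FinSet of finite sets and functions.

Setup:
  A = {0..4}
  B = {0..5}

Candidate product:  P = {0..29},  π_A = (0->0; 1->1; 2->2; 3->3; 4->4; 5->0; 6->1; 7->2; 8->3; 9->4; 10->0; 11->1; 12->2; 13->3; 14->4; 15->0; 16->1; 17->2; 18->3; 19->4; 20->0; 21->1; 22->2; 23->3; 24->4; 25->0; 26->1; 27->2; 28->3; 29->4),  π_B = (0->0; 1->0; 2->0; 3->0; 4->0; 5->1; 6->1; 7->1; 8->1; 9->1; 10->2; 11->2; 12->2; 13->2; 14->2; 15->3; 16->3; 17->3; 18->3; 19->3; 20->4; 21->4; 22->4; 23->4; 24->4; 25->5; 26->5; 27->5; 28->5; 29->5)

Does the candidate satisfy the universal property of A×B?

Answer: VALID PRODUCT

Derivation:
|A|·|B| = 5·6 = 30;  |P| = 30
Check the pairing map k ↦ (π_A(k), π_B(k)):
  0 -> (0,0)
  1 -> (1,0)
  2 -> (2,0)
  3 -> (3,0)
  4 -> (4,0)
  5 -> (0,1)
  6 -> (1,1)
  7 -> (2,1)
  8 -> (3,1)
  9 -> (4,1)
  10 -> (0,2)
  11 -> (1,2)
  12 -> (2,2)
  13 -> (3,2)
  14 -> (4,2)
  15 -> (0,3)
  16 -> (1,3)
  17 -> (2,3)
  18 -> (3,3)
  19 -> (4,3)
  20 -> (0,4)
  21 -> (1,4)
  22 -> (2,4)
  23 -> (3,4)
  24 -> (4,4)
  25 -> (0,5)
  26 -> (1,5)
  27 -> (2,5)
  28 -> (3,5)
  29 -> (4,5)
distinct pairs in image: 30 / 30 needed
  → bijection onto A×B; projections well-typed.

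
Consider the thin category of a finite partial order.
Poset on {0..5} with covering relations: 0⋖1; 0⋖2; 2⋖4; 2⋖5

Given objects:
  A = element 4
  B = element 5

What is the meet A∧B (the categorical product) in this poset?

Answer: A∧B = 2

Derivation:
Common predecessors of 4,5: {0,2}
  0 ≤ 2
  2 ≤ 2
glb = 2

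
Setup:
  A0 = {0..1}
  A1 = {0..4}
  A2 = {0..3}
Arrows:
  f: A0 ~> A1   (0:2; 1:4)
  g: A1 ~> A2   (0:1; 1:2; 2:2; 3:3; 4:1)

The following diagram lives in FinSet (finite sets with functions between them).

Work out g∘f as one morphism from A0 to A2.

Answer: (0:2; 1:1)

Trace:
  0 f~>2 g~>2
  1 f~>4 g~>1
result: (0:2; 1:1)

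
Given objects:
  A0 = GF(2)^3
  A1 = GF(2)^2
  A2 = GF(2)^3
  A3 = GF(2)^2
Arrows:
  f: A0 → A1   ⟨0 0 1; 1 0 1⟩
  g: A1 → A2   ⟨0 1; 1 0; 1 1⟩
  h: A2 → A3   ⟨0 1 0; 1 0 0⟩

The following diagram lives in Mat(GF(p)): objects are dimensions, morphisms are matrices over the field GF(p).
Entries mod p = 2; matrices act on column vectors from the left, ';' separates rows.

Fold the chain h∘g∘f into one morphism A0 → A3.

Answer: ⟨0 0 1; 1 0 1⟩

Trace:
  e0=[1,0,0] f→[0,1] g→[1,0,1] h→[0,1]
  e1=[0,1,0] f→[0,0] g→[0,0,0] h→[0,0]
  e2=[0,0,1] f→[1,1] g→[1,1,0] h→[1,1]
composite: ⟨0 0 1; 1 0 1⟩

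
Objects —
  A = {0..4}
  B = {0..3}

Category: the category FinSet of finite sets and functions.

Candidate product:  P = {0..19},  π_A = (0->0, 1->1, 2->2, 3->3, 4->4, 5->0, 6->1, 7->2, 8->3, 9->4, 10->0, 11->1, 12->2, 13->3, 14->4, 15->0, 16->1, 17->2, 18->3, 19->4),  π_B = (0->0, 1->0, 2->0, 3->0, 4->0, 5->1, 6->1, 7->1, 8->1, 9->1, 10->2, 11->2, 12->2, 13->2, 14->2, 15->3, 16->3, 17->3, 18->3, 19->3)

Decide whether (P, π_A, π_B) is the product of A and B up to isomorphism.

|A|·|B| = 5·4 = 20;  |P| = 20
Check the pairing map k ↦ (π_A(k), π_B(k)):
  0 -> (0,0)
  1 -> (1,0)
  2 -> (2,0)
  3 -> (3,0)
  4 -> (4,0)
  5 -> (0,1)
  6 -> (1,1)
  7 -> (2,1)
  8 -> (3,1)
  9 -> (4,1)
  10 -> (0,2)
  11 -> (1,2)
  12 -> (2,2)
  13 -> (3,2)
  14 -> (4,2)
  15 -> (0,3)
  16 -> (1,3)
  17 -> (2,3)
  18 -> (3,3)
  19 -> (4,3)
distinct pairs in image: 20 / 20 needed
  → bijection onto A×B; projections well-typed.

Answer: VALID PRODUCT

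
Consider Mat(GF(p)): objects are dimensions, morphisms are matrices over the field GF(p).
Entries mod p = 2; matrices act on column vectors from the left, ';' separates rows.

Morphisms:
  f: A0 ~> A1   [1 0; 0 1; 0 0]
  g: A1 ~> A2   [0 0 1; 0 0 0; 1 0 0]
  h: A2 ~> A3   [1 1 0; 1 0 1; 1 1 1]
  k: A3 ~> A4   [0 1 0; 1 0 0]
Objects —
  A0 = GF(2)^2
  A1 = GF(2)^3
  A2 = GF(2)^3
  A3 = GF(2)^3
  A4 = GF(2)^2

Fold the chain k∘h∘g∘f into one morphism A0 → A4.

Answer: [1 0; 0 0]

Work:
  e0=(1,0) f~>(1,0,0) g~>(0,0,1) h~>(0,1,1) k~>(1,0)
  e1=(0,1) f~>(0,1,0) g~>(0,0,0) h~>(0,0,0) k~>(0,0)
composite: [1 0; 0 0]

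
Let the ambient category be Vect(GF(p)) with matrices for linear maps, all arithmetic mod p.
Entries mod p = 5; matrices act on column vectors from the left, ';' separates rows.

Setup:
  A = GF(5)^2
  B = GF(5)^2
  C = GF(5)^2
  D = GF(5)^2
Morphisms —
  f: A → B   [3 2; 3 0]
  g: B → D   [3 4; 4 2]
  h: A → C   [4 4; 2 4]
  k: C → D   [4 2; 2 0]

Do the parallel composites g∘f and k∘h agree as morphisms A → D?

Along f;g (path 1):
  e0=[1,0] f→[3,3] g→[1,3]
  e1=[0,1] f→[2,0] g→[1,3]
  result₁ = [1 1; 3 3]
Along h;k (path 2):
  e0=[1,0] h→[4,2] k→[0,3]
  e1=[0,1] h→[4,4] k→[4,3]
  result₂ = [0 4; 3 3]
Equal? distinct morphisms ✗

Answer: DOES NOT COMMUTE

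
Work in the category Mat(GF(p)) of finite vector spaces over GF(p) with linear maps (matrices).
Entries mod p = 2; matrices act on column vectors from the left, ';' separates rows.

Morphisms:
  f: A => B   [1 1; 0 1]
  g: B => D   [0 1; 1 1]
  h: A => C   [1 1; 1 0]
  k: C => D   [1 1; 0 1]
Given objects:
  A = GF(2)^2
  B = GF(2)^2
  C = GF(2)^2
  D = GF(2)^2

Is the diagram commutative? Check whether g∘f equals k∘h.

Answer: COMMUTES

Derivation:
Along f;g (path 1):
  e0=⟨1,0⟩ f=>⟨1,0⟩ g=>⟨0,1⟩
  e1=⟨0,1⟩ f=>⟨1,1⟩ g=>⟨1,0⟩
  ⟦path⟧₁ = [0 1; 1 0]
Along h;k (path 2):
  e0=⟨1,0⟩ h=>⟨1,1⟩ k=>⟨0,1⟩
  e1=⟨0,1⟩ h=>⟨1,0⟩ k=>⟨1,0⟩
  ⟦path⟧₂ = [0 1; 1 0]
Equal? YES — commutes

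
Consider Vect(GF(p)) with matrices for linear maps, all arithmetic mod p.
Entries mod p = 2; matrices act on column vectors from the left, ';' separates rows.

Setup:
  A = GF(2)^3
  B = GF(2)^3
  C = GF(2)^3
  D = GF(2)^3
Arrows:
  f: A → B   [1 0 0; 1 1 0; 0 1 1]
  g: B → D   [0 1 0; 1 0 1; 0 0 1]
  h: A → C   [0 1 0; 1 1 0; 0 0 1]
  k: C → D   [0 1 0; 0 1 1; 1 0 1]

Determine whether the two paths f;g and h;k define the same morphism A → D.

Answer: COMMUTES

Work:
Along f;g (path 1):
  e0=⟨1,0,0⟩ f→⟨1,1,0⟩ g→⟨1,1,0⟩
  e1=⟨0,1,0⟩ f→⟨0,1,1⟩ g→⟨1,1,1⟩
  e2=⟨0,0,1⟩ f→⟨0,0,1⟩ g→⟨0,1,1⟩
  result₁ = [1 1 0; 1 1 1; 0 1 1]
Along h;k (path 2):
  e0=⟨1,0,0⟩ h→⟨0,1,0⟩ k→⟨1,1,0⟩
  e1=⟨0,1,0⟩ h→⟨1,1,0⟩ k→⟨1,1,1⟩
  e2=⟨0,0,1⟩ h→⟨0,0,1⟩ k→⟨0,1,1⟩
  result₂ = [1 1 0; 1 1 1; 0 1 1]
Equal? equal; square commutes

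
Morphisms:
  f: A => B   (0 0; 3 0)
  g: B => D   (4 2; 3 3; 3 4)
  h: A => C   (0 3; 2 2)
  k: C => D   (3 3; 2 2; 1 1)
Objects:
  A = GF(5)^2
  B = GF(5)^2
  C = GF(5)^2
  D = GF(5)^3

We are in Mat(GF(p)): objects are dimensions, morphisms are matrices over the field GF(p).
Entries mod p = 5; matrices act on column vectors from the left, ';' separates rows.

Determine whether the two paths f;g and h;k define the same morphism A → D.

Answer: COMMUTES

Derivation:
Path 1 = f;g:
  e0=⟨1,0⟩ f=>⟨0,3⟩ g=>⟨1,4,2⟩
  e1=⟨0,1⟩ f=>⟨0,0⟩ g=>⟨0,0,0⟩
  ⟦path⟧₁ = (1 0; 4 0; 2 0)
Path 2 = h;k:
  e0=⟨1,0⟩ h=>⟨0,2⟩ k=>⟨1,4,2⟩
  e1=⟨0,1⟩ h=>⟨3,2⟩ k=>⟨0,0,0⟩
  ⟦path⟧₂ = (1 0; 4 0; 2 0)
Equal? YES — commutes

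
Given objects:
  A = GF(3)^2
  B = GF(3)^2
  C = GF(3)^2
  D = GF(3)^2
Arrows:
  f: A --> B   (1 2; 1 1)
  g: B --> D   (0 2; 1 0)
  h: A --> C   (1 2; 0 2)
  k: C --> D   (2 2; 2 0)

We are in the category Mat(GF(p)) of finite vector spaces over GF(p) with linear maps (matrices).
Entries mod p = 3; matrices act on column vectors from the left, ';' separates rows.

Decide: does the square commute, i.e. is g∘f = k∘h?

Along f;g (path 1):
  e0=(1,0) f-->(1,1) g-->(2,1)
  e1=(0,1) f-->(2,1) g-->(2,2)
  result₁ = (2 2; 1 2)
Along h;k (path 2):
  e0=(1,0) h-->(1,0) k-->(2,2)
  e1=(0,1) h-->(2,2) k-->(2,1)
  result₂ = (2 2; 2 1)
Equal? NO — does not commute

Answer: DOES NOT COMMUTE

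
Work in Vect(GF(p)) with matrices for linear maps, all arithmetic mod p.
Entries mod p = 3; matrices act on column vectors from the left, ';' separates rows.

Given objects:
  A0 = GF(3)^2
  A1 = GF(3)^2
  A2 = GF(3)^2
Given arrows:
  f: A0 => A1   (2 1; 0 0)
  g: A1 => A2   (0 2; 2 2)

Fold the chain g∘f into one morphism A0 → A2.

  e0=⟨1,0⟩ f=>⟨2,0⟩ g=>⟨0,1⟩
  e1=⟨0,1⟩ f=>⟨1,0⟩ g=>⟨0,2⟩
result: (0 0; 1 2)

Answer: (0 0; 1 2)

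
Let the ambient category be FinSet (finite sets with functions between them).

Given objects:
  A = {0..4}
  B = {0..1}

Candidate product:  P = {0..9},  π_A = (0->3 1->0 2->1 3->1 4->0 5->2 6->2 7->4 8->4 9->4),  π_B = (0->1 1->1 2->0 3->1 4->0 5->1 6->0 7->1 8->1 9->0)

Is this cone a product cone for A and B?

|A|·|B| = 5·2 = 10;  |P| = 10
Check the pairing map k ↦ (π_A(k), π_B(k)):
  0 -> (3,1)
  1 -> (0,1)
  2 -> (1,0)
  3 -> (1,1)
  4 -> (0,0)
  5 -> (2,1)
  6 -> (2,0)
  7 -> (4,1)
  8 -> (4,1)  ✗ repeats pair of k=7
  9 -> (4,0)
distinct pairs in image: 9 / 10 needed
  → (4,1) hit at k=7 and k=8

Answer: NOT A VALID PRODUCT — duplicate pair at indices 7,8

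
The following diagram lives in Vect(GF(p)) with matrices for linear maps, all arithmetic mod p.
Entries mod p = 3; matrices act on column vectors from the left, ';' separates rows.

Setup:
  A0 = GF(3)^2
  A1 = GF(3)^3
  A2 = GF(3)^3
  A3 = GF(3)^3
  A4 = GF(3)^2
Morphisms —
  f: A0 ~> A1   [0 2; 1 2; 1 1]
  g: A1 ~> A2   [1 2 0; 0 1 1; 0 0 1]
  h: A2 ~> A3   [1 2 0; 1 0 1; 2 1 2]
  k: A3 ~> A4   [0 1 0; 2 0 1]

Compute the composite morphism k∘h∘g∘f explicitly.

  e0=[1,0] f~>[0,1,1] g~>[2,2,1] h~>[0,0,2] k~>[0,2]
  e1=[0,1] f~>[2,2,1] g~>[0,0,1] h~>[0,1,2] k~>[1,2]
⟦path⟧: [0 1; 2 2]

Answer: [0 1; 2 2]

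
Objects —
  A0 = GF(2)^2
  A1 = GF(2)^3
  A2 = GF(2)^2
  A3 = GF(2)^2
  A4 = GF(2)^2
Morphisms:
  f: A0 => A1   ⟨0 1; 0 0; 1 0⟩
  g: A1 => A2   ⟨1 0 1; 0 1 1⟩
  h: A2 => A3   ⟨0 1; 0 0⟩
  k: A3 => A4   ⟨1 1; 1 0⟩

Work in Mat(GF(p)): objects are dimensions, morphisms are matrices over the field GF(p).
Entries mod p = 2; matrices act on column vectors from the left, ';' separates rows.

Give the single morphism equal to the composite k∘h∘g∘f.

  e0=[1,0] f=>[0,0,1] g=>[1,1] h=>[1,0] k=>[1,1]
  e1=[0,1] f=>[1,0,0] g=>[1,0] h=>[0,0] k=>[0,0]
⟦path⟧: ⟨1 0; 1 0⟩

Answer: ⟨1 0; 1 0⟩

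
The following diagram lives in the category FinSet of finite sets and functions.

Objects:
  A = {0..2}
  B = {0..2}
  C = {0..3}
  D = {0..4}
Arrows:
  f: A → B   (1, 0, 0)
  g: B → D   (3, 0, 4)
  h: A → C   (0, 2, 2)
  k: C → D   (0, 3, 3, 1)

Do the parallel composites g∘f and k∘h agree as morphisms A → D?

Path 1 = f;g:
  0 f→1 g→0
  1 f→0 g→3
  2 f→0 g→3
  result₁ = (0, 3, 3)
Path 2 = h;k:
  0 h→0 k→0
  1 h→2 k→3
  2 h→2 k→3
  result₂ = (0, 3, 3)
Equal? same morphism ✓

Answer: COMMUTES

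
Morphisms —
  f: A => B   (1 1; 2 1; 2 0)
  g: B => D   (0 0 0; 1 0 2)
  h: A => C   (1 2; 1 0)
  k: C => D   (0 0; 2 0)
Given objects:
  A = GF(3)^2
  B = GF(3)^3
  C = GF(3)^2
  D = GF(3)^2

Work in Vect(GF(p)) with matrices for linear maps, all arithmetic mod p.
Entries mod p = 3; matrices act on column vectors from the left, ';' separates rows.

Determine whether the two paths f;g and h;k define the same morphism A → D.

Path 1 = f;g:
  e0=(1,0) f=>(1,2,2) g=>(0,2)
  e1=(0,1) f=>(1,1,0) g=>(0,1)
  result₁ = (0 0; 2 1)
Path 2 = h;k:
  e0=(1,0) h=>(1,1) k=>(0,2)
  e1=(0,1) h=>(2,0) k=>(0,1)
  result₂ = (0 0; 2 1)
Equal? YES — commutes

Answer: COMMUTES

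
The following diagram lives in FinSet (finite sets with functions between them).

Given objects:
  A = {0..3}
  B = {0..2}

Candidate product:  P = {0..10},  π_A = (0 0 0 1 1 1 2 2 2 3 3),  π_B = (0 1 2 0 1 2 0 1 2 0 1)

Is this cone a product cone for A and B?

Answer: NOT A VALID PRODUCT — |P|=11 ≠ |A|·|B|=12

Work:
|A|·|B| = 4·3 = 12;  |P| = 11
  → cardinalities differ; no bijection possible.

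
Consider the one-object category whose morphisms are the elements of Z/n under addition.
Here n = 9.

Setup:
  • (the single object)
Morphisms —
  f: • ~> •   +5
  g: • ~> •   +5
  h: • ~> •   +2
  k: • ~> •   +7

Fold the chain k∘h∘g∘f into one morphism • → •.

Answer: +1

Work:
  0 +5≡5 +5≡1 +2≡3 +7≡1  (mod 9)
result: +1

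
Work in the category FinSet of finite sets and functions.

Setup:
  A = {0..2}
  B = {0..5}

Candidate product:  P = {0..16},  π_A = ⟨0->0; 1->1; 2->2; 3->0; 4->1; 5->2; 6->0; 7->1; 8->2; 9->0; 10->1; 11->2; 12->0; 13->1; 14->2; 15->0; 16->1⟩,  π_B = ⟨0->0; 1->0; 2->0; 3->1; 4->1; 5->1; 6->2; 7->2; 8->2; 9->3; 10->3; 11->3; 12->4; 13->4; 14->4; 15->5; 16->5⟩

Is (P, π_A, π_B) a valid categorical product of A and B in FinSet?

|A|·|B| = 3·6 = 18;  |P| = 17
  → cardinalities differ; no bijection possible.

Answer: NOT A VALID PRODUCT — |P|=17 ≠ |A|·|B|=18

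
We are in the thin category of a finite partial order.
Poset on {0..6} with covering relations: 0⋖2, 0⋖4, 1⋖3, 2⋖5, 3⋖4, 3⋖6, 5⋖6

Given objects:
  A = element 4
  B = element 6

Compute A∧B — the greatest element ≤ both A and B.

Answer: NO MEET EXISTS

Work:
Common predecessors of 4,6: {0,1,3}
  maximal lower bounds 0 and 3 are incomparable: neither 0<=3 nor 3<=0
→ no greatest lower bound exists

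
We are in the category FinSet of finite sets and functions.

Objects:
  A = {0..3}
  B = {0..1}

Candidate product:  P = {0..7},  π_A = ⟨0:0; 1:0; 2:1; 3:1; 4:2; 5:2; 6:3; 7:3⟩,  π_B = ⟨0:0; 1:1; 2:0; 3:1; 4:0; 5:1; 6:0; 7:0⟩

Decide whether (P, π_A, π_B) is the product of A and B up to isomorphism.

Answer: NOT A VALID PRODUCT — duplicate pair at indices 6,7

Trace:
|A|·|B| = 4·2 = 8;  |P| = 8
Check the pairing map k ↦ (π_A(k), π_B(k)):
  0 : (0,0)
  1 : (0,1)
  2 : (1,0)
  3 : (1,1)
  4 : (2,0)
  5 : (2,1)
  6 : (3,0)
  7 : (3,0)  ✗ repeats pair of k=6
distinct pairs in image: 7 / 8 needed
  → (3,0) hit at k=6 and k=7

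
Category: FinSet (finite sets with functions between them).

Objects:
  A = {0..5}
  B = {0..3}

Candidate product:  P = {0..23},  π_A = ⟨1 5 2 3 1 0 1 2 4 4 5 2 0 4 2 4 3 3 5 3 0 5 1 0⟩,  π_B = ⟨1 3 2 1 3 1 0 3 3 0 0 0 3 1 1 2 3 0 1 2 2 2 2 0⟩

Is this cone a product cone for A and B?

Answer: VALID PRODUCT

Trace:
|A|·|B| = 6·4 = 24;  |P| = 24
Check the pairing map k ↦ (π_A(k), π_B(k)):
  0 ↦ (1,1)
  1 ↦ (5,3)
  2 ↦ (2,2)
  3 ↦ (3,1)
  4 ↦ (1,3)
  5 ↦ (0,1)
  6 ↦ (1,0)
  7 ↦ (2,3)
  8 ↦ (4,3)
  9 ↦ (4,0)
  10 ↦ (5,0)
  11 ↦ (2,0)
  12 ↦ (0,3)
  13 ↦ (4,1)
  14 ↦ (2,1)
  15 ↦ (4,2)
  16 ↦ (3,3)
  17 ↦ (3,0)
  18 ↦ (5,1)
  19 ↦ (3,2)
  20 ↦ (0,2)
  21 ↦ (5,2)
  22 ↦ (1,2)
  23 ↦ (0,0)
distinct pairs in image: 24 / 24 needed
  → bijection onto A×B; projections well-typed.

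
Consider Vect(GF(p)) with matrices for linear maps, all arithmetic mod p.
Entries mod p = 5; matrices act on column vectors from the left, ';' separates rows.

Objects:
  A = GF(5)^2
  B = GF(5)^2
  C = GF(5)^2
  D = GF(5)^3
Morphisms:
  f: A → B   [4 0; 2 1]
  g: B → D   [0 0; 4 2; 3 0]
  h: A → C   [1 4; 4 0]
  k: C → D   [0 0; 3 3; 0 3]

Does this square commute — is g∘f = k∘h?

Along f;g (path 1):
  e0=[1,0] f→[4,2] g→[0,0,2]
  e1=[0,1] f→[0,1] g→[0,2,0]
  composite₁ = [0 0; 0 2; 2 0]
Along h;k (path 2):
  e0=[1,0] h→[1,4] k→[0,0,2]
  e1=[0,1] h→[4,0] k→[0,2,0]
  composite₂ = [0 0; 0 2; 2 0]
Equal? YES — commutes

Answer: COMMUTES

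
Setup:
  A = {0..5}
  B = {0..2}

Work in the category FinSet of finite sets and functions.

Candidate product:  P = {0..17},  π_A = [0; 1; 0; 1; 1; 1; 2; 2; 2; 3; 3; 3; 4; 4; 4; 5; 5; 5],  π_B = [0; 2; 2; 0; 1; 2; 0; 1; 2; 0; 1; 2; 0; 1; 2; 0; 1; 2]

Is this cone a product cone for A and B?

Answer: NOT A VALID PRODUCT — duplicate pair at indices 5,1

Trace:
|A|·|B| = 6·3 = 18;  |P| = 18
Check the pairing map k ↦ (π_A(k), π_B(k)):
  0 ↦ (0,0)
  1 ↦ (1,2)
  2 ↦ (0,2)
  3 ↦ (1,0)
  4 ↦ (1,1)
  5 ↦ (1,2)  ✗ repeats pair of k=1
  6 ↦ (2,0)
  7 ↦ (2,1)
  8 ↦ (2,2)
  9 ↦ (3,0)
  10 ↦ (3,1)
  11 ↦ (3,2)
  12 ↦ (4,0)
  13 ↦ (4,1)
  14 ↦ (4,2)
  15 ↦ (5,0)
  16 ↦ (5,1)
  17 ↦ (5,2)
distinct pairs in image: 17 / 18 needed
  → (1,2) hit at k=1 and k=5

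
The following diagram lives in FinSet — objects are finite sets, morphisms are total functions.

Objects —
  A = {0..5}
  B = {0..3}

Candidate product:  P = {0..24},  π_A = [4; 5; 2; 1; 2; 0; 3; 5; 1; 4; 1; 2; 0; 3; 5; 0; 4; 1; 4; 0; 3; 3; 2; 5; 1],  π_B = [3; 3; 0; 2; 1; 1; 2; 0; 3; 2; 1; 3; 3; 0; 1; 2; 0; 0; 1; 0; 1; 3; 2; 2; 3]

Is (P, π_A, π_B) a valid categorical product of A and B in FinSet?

Answer: NOT A VALID PRODUCT — |P|=25 ≠ |A|·|B|=24

Derivation:
|A|·|B| = 6·4 = 24;  |P| = 25
  → cardinalities differ; no bijection possible.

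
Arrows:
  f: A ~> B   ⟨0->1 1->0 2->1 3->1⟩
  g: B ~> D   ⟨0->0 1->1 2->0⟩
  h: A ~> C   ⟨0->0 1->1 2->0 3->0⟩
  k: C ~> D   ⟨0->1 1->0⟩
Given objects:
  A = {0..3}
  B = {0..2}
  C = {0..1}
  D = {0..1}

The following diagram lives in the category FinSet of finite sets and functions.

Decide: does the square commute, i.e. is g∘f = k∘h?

Answer: COMMUTES

Work:
Path 1 = f;g:
  0 f~>1 g~>1
  1 f~>0 g~>0
  2 f~>1 g~>1
  3 f~>1 g~>1
  composite₁ = ⟨0->1 1->0 2->1 3->1⟩
Path 2 = h;k:
  0 h~>0 k~>1
  1 h~>1 k~>0
  2 h~>0 k~>1
  3 h~>0 k~>1
  composite₂ = ⟨0->1 1->0 2->1 3->1⟩
Equal? YES — commutes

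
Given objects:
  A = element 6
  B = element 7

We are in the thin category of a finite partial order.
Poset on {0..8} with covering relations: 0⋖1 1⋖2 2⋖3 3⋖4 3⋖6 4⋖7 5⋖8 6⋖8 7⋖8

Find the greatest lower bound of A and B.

Lower bounds of A=6 and B=7: {0,1,2,3}
  0 ⊑ 3
  1 ⊑ 3
  2 ⊑ 3
  3 ⊑ 3
glb = 3

Answer: A∧B = 3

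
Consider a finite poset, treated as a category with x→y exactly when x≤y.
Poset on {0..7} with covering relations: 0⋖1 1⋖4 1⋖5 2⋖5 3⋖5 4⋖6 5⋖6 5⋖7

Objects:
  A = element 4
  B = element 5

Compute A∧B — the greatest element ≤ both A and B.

Answer: A∧B = 1

Trace:
{x : x<=A ∧ x<=B} = {0,1}  (A=4, B=5)
  0 <= 1
  1 <= 1
glb = 1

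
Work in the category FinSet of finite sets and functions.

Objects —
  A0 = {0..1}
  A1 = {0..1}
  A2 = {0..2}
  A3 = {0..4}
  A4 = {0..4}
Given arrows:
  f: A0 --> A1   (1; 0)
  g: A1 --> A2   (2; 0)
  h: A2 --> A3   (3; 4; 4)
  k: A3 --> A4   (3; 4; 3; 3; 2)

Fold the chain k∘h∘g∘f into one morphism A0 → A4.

Answer: (3; 2)

Trace:
  0 f-->1 g-->0 h-->3 k-->3
  1 f-->0 g-->2 h-->4 k-->2
result: (3; 2)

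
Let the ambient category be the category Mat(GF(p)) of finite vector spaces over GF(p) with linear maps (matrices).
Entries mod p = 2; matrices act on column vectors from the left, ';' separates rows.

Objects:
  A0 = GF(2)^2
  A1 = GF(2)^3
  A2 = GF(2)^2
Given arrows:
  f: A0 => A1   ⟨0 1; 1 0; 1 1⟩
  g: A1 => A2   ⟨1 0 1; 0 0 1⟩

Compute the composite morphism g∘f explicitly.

  e0=⟨1,0⟩ f=>⟨0,1,1⟩ g=>⟨1,1⟩
  e1=⟨0,1⟩ f=>⟨1,0,1⟩ g=>⟨0,1⟩
composite: ⟨1 0; 1 1⟩

Answer: ⟨1 0; 1 1⟩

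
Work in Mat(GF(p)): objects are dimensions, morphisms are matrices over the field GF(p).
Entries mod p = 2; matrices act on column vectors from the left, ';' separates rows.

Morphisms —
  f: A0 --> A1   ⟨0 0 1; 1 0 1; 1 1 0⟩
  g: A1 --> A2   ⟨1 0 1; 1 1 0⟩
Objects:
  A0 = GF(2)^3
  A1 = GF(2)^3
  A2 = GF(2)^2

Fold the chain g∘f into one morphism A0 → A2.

Answer: ⟨1 1 1; 1 0 0⟩

Work:
  e0=⟨1,0,0⟩ f-->⟨0,1,1⟩ g-->⟨1,1⟩
  e1=⟨0,1,0⟩ f-->⟨0,0,1⟩ g-->⟨1,0⟩
  e2=⟨0,0,1⟩ f-->⟨1,1,0⟩ g-->⟨1,0⟩
result: ⟨1 1 1; 1 0 0⟩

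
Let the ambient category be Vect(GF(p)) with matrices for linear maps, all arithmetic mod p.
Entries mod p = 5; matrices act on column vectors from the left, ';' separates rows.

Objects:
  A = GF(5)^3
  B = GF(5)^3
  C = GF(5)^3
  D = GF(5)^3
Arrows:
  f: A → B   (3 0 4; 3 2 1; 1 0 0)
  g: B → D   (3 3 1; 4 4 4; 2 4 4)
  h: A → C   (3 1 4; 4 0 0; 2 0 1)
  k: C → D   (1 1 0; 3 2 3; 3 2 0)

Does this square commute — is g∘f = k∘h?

Answer: DOES NOT COMMUTE

Trace:
Path 1 = f;g:
  e0=(1,0,0) f→(3,3,1) g→(4,3,2)
  e1=(0,1,0) f→(0,2,0) g→(1,3,3)
  e2=(0,0,1) f→(4,1,0) g→(0,0,2)
  result₁ = (4 1 0; 3 3 0; 2 3 2)
Path 2 = h;k:
  e0=(1,0,0) h→(3,4,2) k→(2,3,2)
  e1=(0,1,0) h→(1,0,0) k→(1,3,3)
  e2=(0,0,1) h→(4,0,1) k→(4,0,2)
  result₂ = (2 1 4; 3 3 0; 2 3 2)
Equal? distinct morphisms ✗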